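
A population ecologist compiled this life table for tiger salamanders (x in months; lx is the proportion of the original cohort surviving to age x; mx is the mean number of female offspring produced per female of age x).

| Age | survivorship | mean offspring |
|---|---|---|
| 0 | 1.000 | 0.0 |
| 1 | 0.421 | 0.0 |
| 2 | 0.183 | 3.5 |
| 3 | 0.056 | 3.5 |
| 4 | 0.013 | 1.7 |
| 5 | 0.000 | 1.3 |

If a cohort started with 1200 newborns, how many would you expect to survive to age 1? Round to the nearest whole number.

Expected survivors = N0 · l_1 = 1200 × 0.421 = 505.2 → 505

505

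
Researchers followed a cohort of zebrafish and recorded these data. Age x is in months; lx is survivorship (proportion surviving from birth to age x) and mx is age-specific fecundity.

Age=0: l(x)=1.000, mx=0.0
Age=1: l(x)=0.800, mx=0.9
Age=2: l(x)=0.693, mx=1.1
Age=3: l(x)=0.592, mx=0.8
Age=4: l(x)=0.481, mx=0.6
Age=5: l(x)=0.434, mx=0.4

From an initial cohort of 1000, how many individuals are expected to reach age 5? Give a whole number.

434

Expected survivors = N0 · l_5 = 1000 × 0.434 = 434 → 434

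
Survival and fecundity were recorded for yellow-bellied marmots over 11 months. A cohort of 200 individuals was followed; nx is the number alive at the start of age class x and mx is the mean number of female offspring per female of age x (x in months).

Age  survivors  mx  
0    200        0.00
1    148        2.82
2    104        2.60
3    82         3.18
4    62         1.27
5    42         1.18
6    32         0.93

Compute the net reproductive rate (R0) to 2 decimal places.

lx = nx/n0 = nx/200: 1, 0.74, 0.52, 0.41, 0.31, 0.21, 0.16
lx·mx by age: 0, 2.0868, 1.352, 1.3038, 0.3937, 0.2478, 0.1488
R0 = Σ lx·mx = 5.5329 → 5.53

5.53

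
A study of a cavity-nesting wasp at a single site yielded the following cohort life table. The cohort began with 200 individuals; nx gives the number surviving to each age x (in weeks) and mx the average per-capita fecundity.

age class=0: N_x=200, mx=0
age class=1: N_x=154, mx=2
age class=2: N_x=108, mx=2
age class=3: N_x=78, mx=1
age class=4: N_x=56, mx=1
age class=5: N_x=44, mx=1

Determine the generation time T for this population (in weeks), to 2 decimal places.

lx = nx/n0 = nx/200: 1, 0.77, 0.54, 0.39, 0.28, 0.22
lx·mx: 0, 1.54, 1.08, 0.39, 0.28, 0.22 → R0 = 3.51
x·lx·mx: 0, 1.54, 2.16, 1.17, 1.12, 1.1 → Σ = 7.09
T = 7.09 / 3.51 = 2.019943… → 2.02

2.02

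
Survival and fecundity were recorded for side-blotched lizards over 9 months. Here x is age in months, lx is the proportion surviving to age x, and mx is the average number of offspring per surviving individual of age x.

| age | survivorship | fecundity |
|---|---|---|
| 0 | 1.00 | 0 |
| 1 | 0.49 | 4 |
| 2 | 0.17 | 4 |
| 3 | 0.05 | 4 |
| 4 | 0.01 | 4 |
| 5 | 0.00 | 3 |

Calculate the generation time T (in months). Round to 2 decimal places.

lx·mx: 0, 1.96, 0.68, 0.2, 0.04, 0 → R0 = 2.88
x·lx·mx: 0, 1.96, 1.36, 0.6, 0.16, 0 → Σ = 4.08
T = 4.08 / 2.88 = 1.416667… → 1.42

1.42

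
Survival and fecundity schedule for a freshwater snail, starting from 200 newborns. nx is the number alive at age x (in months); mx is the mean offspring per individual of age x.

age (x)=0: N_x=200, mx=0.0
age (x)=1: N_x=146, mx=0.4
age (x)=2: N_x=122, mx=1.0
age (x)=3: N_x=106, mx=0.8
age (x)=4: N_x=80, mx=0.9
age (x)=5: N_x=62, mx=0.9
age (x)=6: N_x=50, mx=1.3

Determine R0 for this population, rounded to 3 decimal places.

lx = nx/n0 = nx/200: 1, 0.73, 0.61, 0.53, 0.4, 0.31, 0.25
lx·mx by age: 0, 0.292, 0.61, 0.424, 0.36, 0.279, 0.325
R0 = Σ lx·mx = 2.29 → 2.290

2.290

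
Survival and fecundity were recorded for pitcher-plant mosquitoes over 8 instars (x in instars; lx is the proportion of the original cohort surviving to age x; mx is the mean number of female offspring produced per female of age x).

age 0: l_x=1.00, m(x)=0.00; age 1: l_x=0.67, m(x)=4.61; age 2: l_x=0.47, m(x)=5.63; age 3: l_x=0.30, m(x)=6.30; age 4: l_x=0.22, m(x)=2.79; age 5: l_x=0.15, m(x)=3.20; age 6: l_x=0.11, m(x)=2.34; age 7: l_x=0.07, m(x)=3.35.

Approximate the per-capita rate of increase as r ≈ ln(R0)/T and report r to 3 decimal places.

R0 = Σ lx·mx = 0 + 3.0887 + 2.6461 + 1.89 + 0.6138 + 0.48 + 0.2574 + 0.2345 = 9.2105
Σ x·lx·mx = 22.092; T = 22.092/9.2105 = 2.39857…
r ≈ ln(R0)/T = ln(9.2105)/2.39857… = 0.9257… → 0.926

0.926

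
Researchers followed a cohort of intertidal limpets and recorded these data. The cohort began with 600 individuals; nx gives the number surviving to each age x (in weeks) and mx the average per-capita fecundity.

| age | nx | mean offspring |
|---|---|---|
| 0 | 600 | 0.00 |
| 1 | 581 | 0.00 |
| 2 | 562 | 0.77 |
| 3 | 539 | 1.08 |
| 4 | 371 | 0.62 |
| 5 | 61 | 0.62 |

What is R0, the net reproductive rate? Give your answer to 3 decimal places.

lx = nx/n0 = nx/600: 1, 0.96833…, 0.93667…, 0.89833…, 0.61833…, 0.10167…
lx·mx by age: 0, 0, 0.721233…, 0.9702…, 0.383367…, 0.063033…
R0 = Σ lx·mx = 2.137833… → 2.138

2.138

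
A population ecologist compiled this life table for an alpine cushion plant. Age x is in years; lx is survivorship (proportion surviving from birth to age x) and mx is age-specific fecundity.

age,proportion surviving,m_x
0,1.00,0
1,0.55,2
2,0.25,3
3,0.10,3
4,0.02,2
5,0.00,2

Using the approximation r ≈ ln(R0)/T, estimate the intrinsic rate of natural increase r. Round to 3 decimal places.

0.469

R0 = Σ lx·mx = 0 + 1.1 + 0.75 + 0.3 + 0.04 + 0 = 2.19
Σ x·lx·mx = 3.66; T = 3.66/2.19 = 1.67123…
r ≈ ln(R0)/T = ln(2.19)/1.67123… = 0.46906… → 0.469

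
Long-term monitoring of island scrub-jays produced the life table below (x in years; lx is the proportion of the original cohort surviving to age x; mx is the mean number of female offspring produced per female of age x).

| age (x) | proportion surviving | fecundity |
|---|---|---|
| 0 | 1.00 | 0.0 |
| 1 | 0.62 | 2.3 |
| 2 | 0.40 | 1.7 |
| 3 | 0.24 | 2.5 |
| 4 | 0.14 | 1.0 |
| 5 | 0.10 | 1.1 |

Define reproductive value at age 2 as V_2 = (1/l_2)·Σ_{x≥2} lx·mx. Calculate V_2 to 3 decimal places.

lx·mx for x ≥ 2: 0.68, 0.6, 0.14, 0.11 → sum = 1.53
V_2 = 1.53 / l_2 = 1.53 / 0.4 = 3.825 → 3.825

3.825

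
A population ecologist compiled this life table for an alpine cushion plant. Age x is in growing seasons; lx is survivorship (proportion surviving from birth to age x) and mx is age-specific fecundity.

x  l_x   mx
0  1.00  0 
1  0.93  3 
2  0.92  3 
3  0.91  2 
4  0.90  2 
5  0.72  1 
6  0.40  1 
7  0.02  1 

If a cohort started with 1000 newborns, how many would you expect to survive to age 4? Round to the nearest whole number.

Expected survivors = N0 · l_4 = 1000 × 0.90 = 900 → 900

900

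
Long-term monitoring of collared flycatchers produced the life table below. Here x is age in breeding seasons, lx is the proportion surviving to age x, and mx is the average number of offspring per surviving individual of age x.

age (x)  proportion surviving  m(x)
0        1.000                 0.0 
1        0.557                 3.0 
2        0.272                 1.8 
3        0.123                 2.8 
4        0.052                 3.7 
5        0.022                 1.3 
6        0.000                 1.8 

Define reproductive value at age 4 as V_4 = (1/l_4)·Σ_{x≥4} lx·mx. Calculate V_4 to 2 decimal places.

lx·mx for x ≥ 4: 0.1924, 0.0286, 0 → sum = 0.221
V_4 = 0.221 / l_4 = 0.221 / 0.052 = 4.25 → 4.25

4.25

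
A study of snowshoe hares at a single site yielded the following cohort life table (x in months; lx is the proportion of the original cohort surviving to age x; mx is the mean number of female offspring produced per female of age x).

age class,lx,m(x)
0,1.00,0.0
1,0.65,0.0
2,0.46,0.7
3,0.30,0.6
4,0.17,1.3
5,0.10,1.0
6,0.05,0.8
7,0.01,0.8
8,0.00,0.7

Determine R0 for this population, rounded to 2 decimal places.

0.87

lx·mx by age: 0, 0, 0.322, 0.18, 0.221, 0.1, 0.04, 0.008, 0
R0 = Σ lx·mx = 0.871 → 0.87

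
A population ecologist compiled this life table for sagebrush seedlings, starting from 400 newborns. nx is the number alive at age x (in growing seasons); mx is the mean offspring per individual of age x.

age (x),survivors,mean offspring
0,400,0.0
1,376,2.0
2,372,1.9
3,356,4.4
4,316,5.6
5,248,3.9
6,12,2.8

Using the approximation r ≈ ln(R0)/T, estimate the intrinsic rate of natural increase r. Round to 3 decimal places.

0.816

lx = nx/n0 = nx/400: 1, 0.94, 0.93, 0.89, 0.79, 0.62, 0.03
R0 = Σ lx·mx = 0 + 1.88 + 1.767 + 3.916 + 4.424 + 2.418 + 0.084 = 14.489
Σ x·lx·mx = 47.452; T = 47.452/14.489 = 3.27504…
r ≈ ln(R0)/T = ln(14.489)/3.27504… = 0.81629… → 0.816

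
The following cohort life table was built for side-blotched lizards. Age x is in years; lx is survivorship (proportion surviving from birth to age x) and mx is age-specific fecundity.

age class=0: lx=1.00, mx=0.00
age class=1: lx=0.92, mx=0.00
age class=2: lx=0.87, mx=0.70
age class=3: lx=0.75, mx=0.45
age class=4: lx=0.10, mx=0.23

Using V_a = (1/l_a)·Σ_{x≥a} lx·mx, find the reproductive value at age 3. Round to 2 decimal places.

lx·mx for x ≥ 3: 0.3375, 0.023 → sum = 0.3605
V_3 = 0.3605 / l_3 = 0.3605 / 0.75 = 0.480667… → 0.48

0.48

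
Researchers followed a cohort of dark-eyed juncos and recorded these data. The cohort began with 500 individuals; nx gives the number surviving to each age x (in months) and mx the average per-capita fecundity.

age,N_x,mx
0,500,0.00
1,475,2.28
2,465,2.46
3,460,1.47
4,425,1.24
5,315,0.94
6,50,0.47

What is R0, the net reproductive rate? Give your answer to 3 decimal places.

7.499

lx = nx/n0 = nx/500: 1, 0.95, 0.93, 0.92, 0.85, 0.63, 0.1
lx·mx by age: 0, 2.166, 2.2878, 1.3524, 1.054, 0.5922, 0.047
R0 = Σ lx·mx = 7.4994 → 7.499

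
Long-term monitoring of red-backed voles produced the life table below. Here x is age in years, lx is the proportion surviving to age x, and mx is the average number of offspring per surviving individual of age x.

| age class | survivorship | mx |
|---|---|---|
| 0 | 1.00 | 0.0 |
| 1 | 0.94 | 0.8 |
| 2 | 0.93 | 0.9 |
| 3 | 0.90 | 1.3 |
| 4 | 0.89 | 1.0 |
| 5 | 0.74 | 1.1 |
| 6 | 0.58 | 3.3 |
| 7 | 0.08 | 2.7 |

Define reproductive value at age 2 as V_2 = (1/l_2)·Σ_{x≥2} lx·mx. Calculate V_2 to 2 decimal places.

6.28

lx·mx for x ≥ 2: 0.837, 1.17, 0.89, 0.814, 1.914, 0.216 → sum = 5.841
V_2 = 5.841 / l_2 = 5.841 / 0.93 = 6.280645… → 6.28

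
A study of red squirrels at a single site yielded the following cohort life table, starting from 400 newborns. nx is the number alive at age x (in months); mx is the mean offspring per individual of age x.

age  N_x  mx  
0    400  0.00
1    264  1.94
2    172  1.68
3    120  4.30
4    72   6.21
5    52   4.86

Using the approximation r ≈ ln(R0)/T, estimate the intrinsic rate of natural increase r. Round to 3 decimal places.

0.573

lx = nx/n0 = nx/400: 1, 0.66, 0.43, 0.3, 0.18, 0.13
R0 = Σ lx·mx = 0 + 1.2804 + 0.7224 + 1.29 + 1.1178 + 0.6318 = 5.0424
Σ x·lx·mx = 14.2254; T = 14.2254/5.0424 = 2.82116…
r ≈ ln(R0)/T = ln(5.0424)/2.82116… = 0.57348… → 0.573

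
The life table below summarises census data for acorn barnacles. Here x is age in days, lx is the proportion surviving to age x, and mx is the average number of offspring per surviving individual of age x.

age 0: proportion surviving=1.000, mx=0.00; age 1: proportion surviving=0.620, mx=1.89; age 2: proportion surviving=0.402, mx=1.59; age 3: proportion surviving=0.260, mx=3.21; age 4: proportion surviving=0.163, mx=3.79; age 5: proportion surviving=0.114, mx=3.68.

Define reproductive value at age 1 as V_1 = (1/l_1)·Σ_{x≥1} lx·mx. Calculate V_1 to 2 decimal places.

lx·mx for x ≥ 1: 1.1718, 0.63918, 0.8346, 0.61777, 0.41952 → sum = 3.68287
V_1 = 3.68287 / l_1 = 3.68287 / 0.62 = 5.940113… → 5.94

5.94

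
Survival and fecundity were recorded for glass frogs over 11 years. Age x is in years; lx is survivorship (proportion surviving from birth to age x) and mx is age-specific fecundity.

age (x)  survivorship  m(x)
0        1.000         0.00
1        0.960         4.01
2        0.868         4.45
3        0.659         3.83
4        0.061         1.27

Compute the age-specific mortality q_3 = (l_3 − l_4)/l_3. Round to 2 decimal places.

0.91

q_3 = (l_3 − l_4) / l_3 = (0.659 − 0.061) / 0.659
     = 0.598 / 0.659 = 0.907436… → 0.91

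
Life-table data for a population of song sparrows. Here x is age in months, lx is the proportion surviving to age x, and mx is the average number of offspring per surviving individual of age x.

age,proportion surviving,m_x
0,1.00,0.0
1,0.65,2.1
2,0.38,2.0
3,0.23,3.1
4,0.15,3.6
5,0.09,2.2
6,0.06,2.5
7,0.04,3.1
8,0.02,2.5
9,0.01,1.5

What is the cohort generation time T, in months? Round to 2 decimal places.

2.68

lx·mx: 0, 1.365, 0.76, 0.713, 0.54, 0.198, 0.15, 0.124, 0.05, 0.015 → R0 = 3.915
x·lx·mx: 0, 1.365, 1.52, 2.139, 2.16, 0.99, 0.9, 0.868, 0.4, 0.135 → Σ = 10.477
T = 10.477 / 3.915 = 2.676117… → 2.68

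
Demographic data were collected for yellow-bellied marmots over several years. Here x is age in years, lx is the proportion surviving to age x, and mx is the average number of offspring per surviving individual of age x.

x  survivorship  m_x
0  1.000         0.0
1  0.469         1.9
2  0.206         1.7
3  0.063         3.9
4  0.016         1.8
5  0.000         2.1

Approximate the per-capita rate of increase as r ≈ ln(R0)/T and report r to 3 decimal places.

R0 = Σ lx·mx = 0 + 0.8911 + 0.3502 + 0.2457 + 0.0288 + 0 = 1.5158
Σ x·lx·mx = 2.4438; T = 2.4438/1.5158 = 1.61222…
r ≈ ln(R0)/T = ln(1.5158)/1.61222… = 0.25799… → 0.258

0.258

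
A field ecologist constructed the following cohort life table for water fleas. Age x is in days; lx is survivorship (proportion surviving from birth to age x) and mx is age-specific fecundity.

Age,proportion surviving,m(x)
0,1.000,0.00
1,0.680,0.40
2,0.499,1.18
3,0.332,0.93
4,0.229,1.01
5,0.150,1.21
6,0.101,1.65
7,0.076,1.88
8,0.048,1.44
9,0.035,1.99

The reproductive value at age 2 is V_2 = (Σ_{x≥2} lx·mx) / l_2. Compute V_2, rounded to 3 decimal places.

lx·mx for x ≥ 2: 0.58882, 0.30876, 0.23129, 0.1815, 0.16665, 0.14288, 0.06912, 0.06965 → sum = 1.75867
V_2 = 1.75867 / l_2 = 1.75867 / 0.499 = 3.524389… → 3.524

3.524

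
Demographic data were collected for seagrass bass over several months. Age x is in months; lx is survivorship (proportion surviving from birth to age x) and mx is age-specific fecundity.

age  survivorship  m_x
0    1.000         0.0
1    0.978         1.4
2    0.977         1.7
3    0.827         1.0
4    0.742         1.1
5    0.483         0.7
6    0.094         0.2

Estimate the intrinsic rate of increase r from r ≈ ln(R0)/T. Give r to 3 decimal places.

0.664

R0 = Σ lx·mx = 0 + 1.3692 + 1.6609 + 0.827 + 0.8162 + 0.3381 + 0.0188 = 5.0302
Σ x·lx·mx = 12.2401; T = 12.2401/5.0302 = 2.43332…
r ≈ ln(R0)/T = ln(5.0302)/2.43332… = 0.66389… → 0.664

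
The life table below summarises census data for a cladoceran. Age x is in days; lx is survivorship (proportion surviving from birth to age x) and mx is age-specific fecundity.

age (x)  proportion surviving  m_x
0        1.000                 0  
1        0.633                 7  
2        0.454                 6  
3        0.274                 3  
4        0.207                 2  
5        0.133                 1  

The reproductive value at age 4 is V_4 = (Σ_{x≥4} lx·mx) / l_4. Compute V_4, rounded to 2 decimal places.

lx·mx for x ≥ 4: 0.414, 0.133 → sum = 0.547
V_4 = 0.547 / l_4 = 0.547 / 0.207 = 2.642512… → 2.64

2.64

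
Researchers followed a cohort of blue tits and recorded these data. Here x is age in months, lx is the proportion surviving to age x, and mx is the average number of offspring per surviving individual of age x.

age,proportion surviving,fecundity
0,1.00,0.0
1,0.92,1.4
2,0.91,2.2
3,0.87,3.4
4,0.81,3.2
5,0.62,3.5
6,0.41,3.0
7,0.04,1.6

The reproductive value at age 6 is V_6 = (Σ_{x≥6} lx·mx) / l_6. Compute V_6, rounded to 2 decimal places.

lx·mx for x ≥ 6: 1.23, 0.064 → sum = 1.294
V_6 = 1.294 / l_6 = 1.294 / 0.41 = 3.156098… → 3.16

3.16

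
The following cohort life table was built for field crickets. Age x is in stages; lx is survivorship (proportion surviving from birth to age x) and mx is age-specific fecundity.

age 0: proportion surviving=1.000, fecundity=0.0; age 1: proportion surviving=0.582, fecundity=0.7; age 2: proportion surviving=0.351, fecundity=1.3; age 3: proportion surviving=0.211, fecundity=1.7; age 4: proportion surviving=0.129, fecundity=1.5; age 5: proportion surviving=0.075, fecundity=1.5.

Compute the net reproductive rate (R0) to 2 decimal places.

1.53

lx·mx by age: 0, 0.4074, 0.4563, 0.3587, 0.1935, 0.1125
R0 = Σ lx·mx = 1.5284 → 1.53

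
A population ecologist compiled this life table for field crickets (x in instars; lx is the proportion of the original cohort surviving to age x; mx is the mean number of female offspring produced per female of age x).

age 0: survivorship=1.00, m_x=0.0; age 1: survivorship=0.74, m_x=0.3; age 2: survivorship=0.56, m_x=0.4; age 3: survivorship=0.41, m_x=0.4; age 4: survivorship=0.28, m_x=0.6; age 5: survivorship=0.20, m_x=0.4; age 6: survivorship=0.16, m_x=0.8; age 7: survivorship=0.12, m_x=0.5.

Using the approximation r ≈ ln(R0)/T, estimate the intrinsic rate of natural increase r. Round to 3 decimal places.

0.014

R0 = Σ lx·mx = 0 + 0.222 + 0.224 + 0.164 + 0.168 + 0.08 + 0.128 + 0.06 = 1.046
Σ x·lx·mx = 3.422; T = 3.422/1.046 = 3.27151…
r ≈ ln(R0)/T = ln(1.046)/3.27151… = 0.01375… → 0.014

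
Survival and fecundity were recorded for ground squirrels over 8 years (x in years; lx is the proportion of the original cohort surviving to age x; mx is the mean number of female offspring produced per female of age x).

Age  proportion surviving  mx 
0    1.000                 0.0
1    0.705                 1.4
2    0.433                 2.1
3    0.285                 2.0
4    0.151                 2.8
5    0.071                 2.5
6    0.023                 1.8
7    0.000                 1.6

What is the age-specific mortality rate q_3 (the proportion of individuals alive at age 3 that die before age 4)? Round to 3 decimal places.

q_3 = (l_3 − l_4) / l_3 = (0.285 − 0.151) / 0.285
     = 0.134 / 0.285 = 0.470175… → 0.470

0.470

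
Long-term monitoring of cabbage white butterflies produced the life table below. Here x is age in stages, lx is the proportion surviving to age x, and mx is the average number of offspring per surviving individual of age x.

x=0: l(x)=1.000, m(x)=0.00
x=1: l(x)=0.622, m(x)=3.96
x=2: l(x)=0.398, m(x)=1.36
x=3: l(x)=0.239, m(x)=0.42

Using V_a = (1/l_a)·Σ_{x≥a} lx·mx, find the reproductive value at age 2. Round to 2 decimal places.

lx·mx for x ≥ 2: 0.54128, 0.10038 → sum = 0.64166
V_2 = 0.64166 / l_2 = 0.64166 / 0.398 = 1.612211… → 1.61

1.61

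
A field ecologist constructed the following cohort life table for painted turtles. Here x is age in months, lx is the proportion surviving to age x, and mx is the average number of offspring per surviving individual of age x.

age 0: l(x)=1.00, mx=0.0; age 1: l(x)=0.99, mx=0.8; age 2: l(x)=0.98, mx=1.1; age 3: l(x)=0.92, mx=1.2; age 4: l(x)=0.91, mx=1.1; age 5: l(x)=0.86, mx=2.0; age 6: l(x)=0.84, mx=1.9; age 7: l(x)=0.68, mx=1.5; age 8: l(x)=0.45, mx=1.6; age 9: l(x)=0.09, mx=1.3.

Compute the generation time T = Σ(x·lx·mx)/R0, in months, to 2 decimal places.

4.63

lx·mx: 0, 0.792, 1.078, 1.104, 1.001, 1.72, 1.596, 1.02, 0.72, 0.117 → R0 = 9.148
x·lx·mx: 0, 0.792, 2.156, 3.312, 4.004, 8.6, 9.576, 7.14, 5.76, 1.053 → Σ = 42.393
T = 42.393 / 9.148 = 4.634128… → 4.63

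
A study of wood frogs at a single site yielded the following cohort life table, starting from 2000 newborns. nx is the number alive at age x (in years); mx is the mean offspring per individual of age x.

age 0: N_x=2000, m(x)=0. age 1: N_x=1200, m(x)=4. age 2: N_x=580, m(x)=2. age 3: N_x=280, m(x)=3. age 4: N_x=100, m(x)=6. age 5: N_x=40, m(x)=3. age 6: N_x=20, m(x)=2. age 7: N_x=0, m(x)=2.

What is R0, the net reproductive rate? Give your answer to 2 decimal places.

lx = nx/n0 = nx/2000: 1, 0.6, 0.29, 0.14, 0.05, 0.02, 0.01, 0
lx·mx by age: 0, 2.4, 0.58, 0.42, 0.3, 0.06, 0.02, 0
R0 = Σ lx·mx = 3.78 → 3.78

3.78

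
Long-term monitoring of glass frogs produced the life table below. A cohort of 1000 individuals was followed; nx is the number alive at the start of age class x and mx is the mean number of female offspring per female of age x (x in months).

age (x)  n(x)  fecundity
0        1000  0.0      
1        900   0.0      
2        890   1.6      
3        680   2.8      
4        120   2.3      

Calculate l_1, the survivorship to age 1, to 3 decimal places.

l_1 = n_1/n_0 = 900/1000 = 0.9 → 0.900

0.900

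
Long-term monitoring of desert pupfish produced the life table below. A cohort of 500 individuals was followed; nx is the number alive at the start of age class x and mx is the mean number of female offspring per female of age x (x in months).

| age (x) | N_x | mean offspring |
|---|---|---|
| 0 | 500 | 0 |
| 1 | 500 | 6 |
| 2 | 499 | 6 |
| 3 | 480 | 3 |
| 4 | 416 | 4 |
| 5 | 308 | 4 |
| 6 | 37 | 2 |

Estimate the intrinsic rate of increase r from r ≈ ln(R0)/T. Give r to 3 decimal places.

1.189

lx = nx/n0 = nx/500: 1, 1, 0.998, 0.96, 0.832, 0.616, 0.074
R0 = Σ lx·mx = 0 + 6 + 5.988 + 2.88 + 3.328 + 2.464 + 0.148 = 20.808
Σ x·lx·mx = 53.136; T = 53.136/20.808 = 2.55363…
r ≈ ln(R0)/T = ln(20.808)/2.55363… = 1.18863… → 1.189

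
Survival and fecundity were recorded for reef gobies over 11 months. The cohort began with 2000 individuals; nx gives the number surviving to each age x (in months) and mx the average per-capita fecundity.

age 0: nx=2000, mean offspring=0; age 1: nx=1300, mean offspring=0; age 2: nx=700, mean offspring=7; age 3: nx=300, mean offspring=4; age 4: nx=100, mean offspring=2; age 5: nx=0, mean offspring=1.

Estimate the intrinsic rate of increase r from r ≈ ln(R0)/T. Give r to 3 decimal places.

0.509

lx = nx/n0 = nx/2000: 1, 0.65, 0.35, 0.15, 0.05, 0
R0 = Σ lx·mx = 0 + 0 + 2.45 + 0.6 + 0.1 + 0 = 3.15
Σ x·lx·mx = 7.1; T = 7.1/3.15 = 2.25397…
r ≈ ln(R0)/T = ln(3.15)/2.25397… = 0.50906… → 0.509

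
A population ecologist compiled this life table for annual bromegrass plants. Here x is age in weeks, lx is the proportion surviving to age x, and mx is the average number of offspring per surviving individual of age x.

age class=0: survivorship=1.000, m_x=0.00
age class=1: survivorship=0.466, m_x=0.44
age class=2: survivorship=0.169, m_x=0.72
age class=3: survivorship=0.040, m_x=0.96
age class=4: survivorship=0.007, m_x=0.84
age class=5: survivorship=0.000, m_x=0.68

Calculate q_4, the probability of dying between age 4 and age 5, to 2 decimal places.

1.00

q_4 = (l_4 − l_5) / l_4 = (0.007 − 0) / 0.007
     = 0.007 / 0.007 = 1 → 1.00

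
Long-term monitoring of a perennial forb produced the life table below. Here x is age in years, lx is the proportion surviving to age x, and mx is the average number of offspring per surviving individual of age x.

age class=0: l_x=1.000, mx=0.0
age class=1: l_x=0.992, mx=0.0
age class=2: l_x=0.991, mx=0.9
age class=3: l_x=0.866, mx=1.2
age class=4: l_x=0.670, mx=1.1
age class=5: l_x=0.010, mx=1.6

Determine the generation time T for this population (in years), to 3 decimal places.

lx·mx: 0, 0, 0.8919, 1.0392, 0.737, 0.016 → R0 = 2.6841
x·lx·mx: 0, 0, 1.7838, 3.1176, 2.948, 0.08 → Σ = 7.9294
T = 7.9294 / 2.6841 = 2.954212… → 2.954

2.954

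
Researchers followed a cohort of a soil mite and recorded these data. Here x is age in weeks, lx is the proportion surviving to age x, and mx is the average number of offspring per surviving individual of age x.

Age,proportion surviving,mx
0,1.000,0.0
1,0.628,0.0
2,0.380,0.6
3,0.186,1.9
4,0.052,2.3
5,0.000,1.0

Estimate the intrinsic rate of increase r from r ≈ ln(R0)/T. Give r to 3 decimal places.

-0.125

R0 = Σ lx·mx = 0 + 0 + 0.228 + 0.3534 + 0.1196 + 0 = 0.701
Σ x·lx·mx = 1.9946; T = 1.9946/0.701 = 2.84536…
r ≈ ln(R0)/T = ln(0.701)/2.84536… = -0.12485… → -0.125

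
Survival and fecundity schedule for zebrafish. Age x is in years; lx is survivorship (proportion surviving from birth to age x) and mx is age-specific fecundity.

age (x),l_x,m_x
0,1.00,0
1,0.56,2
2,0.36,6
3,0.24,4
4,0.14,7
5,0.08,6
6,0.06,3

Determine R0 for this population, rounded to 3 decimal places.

lx·mx by age: 0, 1.12, 2.16, 0.96, 0.98, 0.48, 0.18
R0 = Σ lx·mx = 5.88 → 5.880

5.880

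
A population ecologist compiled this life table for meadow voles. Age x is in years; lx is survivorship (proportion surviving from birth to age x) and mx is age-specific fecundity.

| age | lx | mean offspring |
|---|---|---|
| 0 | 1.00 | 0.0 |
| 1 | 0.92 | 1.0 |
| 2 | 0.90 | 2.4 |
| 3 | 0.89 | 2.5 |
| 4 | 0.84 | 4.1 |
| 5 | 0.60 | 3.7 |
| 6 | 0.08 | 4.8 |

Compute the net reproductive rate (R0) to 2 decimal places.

lx·mx by age: 0, 0.92, 2.16, 2.225, 3.444, 2.22, 0.384
R0 = Σ lx·mx = 11.353 → 11.35

11.35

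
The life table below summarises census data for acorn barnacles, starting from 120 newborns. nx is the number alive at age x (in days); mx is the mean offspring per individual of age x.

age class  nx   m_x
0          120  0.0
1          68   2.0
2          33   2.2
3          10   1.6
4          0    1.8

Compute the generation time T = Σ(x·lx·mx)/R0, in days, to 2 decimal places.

1.47

lx = nx/n0 = nx/120: 1, 0.56667…, 0.275, 0.08333…, 0
lx·mx: 0, 1.133333…, 0.605, 0.133333…, 0 → R0 = 1.871667…
x·lx·mx: 0, 1.133333…, 1.21, 0.4…, 0 → Σ = 2.743333…
T = 2.743333… / 1.871667… = 1.465717… → 1.47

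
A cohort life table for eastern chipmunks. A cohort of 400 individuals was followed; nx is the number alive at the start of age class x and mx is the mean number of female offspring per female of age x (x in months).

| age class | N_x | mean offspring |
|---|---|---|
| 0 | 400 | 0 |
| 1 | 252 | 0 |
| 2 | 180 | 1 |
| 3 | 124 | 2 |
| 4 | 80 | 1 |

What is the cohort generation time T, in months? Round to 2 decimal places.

2.80

lx = nx/n0 = nx/400: 1, 0.63, 0.45, 0.31, 0.2
lx·mx: 0, 0, 0.45, 0.62, 0.2 → R0 = 1.27
x·lx·mx: 0, 0, 0.9, 1.86, 0.8 → Σ = 3.56
T = 3.56 / 1.27 = 2.80315… → 2.80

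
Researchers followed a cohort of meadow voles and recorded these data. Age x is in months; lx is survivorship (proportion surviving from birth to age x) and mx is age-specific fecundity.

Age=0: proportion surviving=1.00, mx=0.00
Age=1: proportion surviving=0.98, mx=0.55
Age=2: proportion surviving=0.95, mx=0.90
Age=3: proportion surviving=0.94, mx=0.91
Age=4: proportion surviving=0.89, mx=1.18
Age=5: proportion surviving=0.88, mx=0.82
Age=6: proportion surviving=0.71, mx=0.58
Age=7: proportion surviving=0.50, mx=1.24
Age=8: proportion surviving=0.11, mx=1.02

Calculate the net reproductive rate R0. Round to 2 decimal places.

5.17

lx·mx by age: 0, 0.539, 0.855, 0.8554, 1.0502, 0.7216, 0.4118, 0.62, 0.1122
R0 = Σ lx·mx = 5.1652 → 5.17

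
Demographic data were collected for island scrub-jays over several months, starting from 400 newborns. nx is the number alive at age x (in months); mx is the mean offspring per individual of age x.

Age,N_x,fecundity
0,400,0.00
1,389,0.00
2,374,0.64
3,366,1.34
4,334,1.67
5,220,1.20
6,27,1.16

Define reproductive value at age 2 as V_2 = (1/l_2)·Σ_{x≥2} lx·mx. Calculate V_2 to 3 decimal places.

4.232

lx = nx/n0 = nx/400: 1, 0.9725, 0.935, 0.915, 0.835, 0.55, 0.0675
lx·mx for x ≥ 2: 0.5984, 1.2261, 1.39445, 0.66, 0.0783 → sum = 3.95725
V_2 = 3.95725 / l_2 = 3.95725 / 0.935 = 4.232353… → 4.232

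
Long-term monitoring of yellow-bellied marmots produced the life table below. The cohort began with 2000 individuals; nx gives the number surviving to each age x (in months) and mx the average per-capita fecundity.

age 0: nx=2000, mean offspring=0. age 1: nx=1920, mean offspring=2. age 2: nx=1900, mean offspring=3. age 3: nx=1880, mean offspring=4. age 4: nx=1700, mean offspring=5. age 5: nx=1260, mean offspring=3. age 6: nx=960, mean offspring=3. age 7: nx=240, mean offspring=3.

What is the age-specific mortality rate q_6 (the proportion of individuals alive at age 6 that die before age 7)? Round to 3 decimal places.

lx = nx/n0 = nx/2000: 1, 0.96, 0.95, 0.94, 0.85, 0.63, 0.48, 0.12
q_6 = (l_6 − l_7) / l_6 = (0.48 − 0.12) / 0.48
     = 0.36 / 0.48 = 0.75 → 0.750

0.750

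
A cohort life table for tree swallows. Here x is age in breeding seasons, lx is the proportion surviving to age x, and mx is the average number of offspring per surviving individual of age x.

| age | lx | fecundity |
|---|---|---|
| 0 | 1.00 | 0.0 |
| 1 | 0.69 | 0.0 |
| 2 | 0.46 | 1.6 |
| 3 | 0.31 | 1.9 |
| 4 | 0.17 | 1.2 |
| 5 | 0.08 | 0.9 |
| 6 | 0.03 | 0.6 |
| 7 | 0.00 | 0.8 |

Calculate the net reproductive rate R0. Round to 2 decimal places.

lx·mx by age: 0, 0, 0.736, 0.589, 0.204, 0.072, 0.018, 0
R0 = Σ lx·mx = 1.619 → 1.62

1.62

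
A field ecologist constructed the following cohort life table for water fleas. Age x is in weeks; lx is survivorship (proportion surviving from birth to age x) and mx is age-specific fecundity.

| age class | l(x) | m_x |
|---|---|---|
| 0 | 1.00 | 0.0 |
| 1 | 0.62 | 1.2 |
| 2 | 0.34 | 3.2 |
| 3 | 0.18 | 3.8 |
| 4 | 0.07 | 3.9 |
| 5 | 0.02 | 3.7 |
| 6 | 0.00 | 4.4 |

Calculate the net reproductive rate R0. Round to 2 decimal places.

lx·mx by age: 0, 0.744, 1.088, 0.684, 0.273, 0.074, 0
R0 = Σ lx·mx = 2.863 → 2.86

2.86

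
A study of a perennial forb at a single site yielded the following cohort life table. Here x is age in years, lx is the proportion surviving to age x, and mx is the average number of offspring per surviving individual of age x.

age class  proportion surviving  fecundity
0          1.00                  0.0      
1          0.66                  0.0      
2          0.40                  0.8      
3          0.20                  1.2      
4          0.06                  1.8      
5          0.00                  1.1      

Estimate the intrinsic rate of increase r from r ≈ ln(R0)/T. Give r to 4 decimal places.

R0 = Σ lx·mx = 0 + 0 + 0.32 + 0.24 + 0.108 + 0 = 0.668
Σ x·lx·mx = 1.792; T = 1.792/0.668 = 2.68263…
r ≈ ln(R0)/T = ln(0.668)/2.68263… = -0.1504… → -0.1504

-0.1504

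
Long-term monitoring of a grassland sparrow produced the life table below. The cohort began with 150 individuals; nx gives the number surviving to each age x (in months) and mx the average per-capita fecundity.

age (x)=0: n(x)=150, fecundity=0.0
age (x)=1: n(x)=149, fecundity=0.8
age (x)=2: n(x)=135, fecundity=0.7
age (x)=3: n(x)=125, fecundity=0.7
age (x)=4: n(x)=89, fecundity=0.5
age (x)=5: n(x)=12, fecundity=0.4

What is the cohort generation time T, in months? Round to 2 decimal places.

lx = nx/n0 = nx/150: 1, 0.99333…, 0.9, 0.83333…, 0.59333…, 0.08
lx·mx: 0, 0.794667…, 0.63, 0.583333…, 0.296667…, 0.032 → R0 = 2.336667…
x·lx·mx: 0, 0.794667…, 1.26, 1.75…, 1.186667…, 0.16 → Σ = 5.151333…
T = 5.151333… / 2.336667… = 2.204565… → 2.20

2.20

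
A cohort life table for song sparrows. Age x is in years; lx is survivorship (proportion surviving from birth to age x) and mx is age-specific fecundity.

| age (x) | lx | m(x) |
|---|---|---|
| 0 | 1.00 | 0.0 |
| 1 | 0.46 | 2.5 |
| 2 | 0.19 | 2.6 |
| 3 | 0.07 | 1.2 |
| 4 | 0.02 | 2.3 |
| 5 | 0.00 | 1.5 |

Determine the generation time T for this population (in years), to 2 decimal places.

1.45

lx·mx: 0, 1.15, 0.494, 0.084, 0.046, 0 → R0 = 1.774
x·lx·mx: 0, 1.15, 0.988, 0.252, 0.184, 0 → Σ = 2.574
T = 2.574 / 1.774 = 1.450958… → 1.45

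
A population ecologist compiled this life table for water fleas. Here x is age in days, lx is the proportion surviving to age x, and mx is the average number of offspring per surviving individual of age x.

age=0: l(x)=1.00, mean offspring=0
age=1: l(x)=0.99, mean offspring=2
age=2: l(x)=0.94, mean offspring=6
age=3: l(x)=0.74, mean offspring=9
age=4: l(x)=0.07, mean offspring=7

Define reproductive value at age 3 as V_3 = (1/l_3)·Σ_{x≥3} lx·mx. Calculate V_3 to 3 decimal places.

9.662

lx·mx for x ≥ 3: 6.66, 0.49 → sum = 7.15
V_3 = 7.15 / l_3 = 7.15 / 0.74 = 9.662162… → 9.662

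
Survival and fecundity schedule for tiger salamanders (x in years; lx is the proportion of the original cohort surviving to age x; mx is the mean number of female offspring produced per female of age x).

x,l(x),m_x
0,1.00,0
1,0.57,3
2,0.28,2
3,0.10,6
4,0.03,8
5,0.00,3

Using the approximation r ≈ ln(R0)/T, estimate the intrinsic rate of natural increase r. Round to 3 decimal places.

0.631

R0 = Σ lx·mx = 0 + 1.71 + 0.56 + 0.6 + 0.24 + 0 = 3.11
Σ x·lx·mx = 5.59; T = 5.59/3.11 = 1.79743…
r ≈ ln(R0)/T = ln(3.11)/1.79743… = 0.63125… → 0.631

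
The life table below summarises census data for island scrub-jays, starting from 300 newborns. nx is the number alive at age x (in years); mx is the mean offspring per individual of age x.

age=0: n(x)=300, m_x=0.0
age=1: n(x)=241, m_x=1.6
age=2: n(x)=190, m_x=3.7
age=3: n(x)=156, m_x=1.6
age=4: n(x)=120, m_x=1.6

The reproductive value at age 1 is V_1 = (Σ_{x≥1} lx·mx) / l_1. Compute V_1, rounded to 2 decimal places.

lx = nx/n0 = nx/300: 1, 0.80333…, 0.63333…, 0.52, 0.4
lx·mx for x ≥ 1: 1.285333…, 2.343333…, 0.832, 0.64 → sum = 5.100667…
V_1 = 5.100667… / l_1 = 5.100667… / 0.803333… = 6.349378… → 6.35

6.35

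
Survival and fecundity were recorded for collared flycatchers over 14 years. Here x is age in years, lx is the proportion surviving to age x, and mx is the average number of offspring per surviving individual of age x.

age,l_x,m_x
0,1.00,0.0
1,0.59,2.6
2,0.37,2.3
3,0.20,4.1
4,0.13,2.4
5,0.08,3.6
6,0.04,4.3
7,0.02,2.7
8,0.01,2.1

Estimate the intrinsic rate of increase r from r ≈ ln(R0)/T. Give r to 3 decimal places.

0.569

R0 = Σ lx·mx = 0 + 1.534 + 0.851 + 0.82 + 0.312 + 0.288 + 0.172 + 0.054 + 0.021 = 4.052
Σ x·lx·mx = 9.962; T = 9.962/4.052 = 2.45854…
r ≈ ln(R0)/T = ln(4.052)/2.45854… = 0.56912… → 0.569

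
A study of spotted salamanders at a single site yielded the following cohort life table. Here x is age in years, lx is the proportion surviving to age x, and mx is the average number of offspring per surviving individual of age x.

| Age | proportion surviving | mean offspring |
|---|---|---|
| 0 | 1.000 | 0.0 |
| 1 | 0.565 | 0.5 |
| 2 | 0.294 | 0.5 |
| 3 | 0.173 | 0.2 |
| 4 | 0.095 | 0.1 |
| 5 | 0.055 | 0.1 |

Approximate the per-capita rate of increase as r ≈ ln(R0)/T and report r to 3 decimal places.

-0.473

R0 = Σ lx·mx = 0 + 0.2825 + 0.147 + 0.0346 + 0.0095 + 0.0055 = 0.4791
Σ x·lx·mx = 0.7458; T = 0.7458/0.4791 = 1.55667…
r ≈ ln(R0)/T = ln(0.4791)/1.55667… = -0.47271… → -0.473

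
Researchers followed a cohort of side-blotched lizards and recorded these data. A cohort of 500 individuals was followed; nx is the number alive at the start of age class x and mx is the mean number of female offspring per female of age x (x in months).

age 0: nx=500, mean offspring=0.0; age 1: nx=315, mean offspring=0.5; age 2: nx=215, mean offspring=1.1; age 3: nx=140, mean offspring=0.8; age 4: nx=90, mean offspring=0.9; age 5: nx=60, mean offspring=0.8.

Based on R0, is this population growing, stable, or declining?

growing

lx = nx/n0 = nx/500: 1, 0.63, 0.43, 0.28, 0.18, 0.12
R0 = Σ lx·mx = 0 + 0.315 + 0.473 + 0.224 + 0.162 + 0.096 = 1.27
R0 > 1, so the population is growing.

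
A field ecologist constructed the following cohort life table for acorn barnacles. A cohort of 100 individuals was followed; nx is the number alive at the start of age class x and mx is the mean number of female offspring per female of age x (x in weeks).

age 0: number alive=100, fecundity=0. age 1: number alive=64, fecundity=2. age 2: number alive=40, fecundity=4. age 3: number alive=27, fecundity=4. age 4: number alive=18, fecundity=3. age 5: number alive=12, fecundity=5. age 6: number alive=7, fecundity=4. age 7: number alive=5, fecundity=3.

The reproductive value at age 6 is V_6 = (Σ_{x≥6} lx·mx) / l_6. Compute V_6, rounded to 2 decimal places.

6.14

lx = nx/n0 = nx/100: 1, 0.64, 0.4, 0.27, 0.18, 0.12, 0.07, 0.05
lx·mx for x ≥ 6: 0.28, 0.15 → sum = 0.43
V_6 = 0.43 / l_6 = 0.43 / 0.07 = 6.142857… → 6.14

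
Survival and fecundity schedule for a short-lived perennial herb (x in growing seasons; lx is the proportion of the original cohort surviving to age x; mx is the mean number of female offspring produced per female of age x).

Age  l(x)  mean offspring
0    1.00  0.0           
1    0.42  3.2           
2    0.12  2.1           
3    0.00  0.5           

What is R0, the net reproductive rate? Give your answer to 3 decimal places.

1.596

lx·mx by age: 0, 1.344, 0.252, 0
R0 = Σ lx·mx = 1.596 → 1.596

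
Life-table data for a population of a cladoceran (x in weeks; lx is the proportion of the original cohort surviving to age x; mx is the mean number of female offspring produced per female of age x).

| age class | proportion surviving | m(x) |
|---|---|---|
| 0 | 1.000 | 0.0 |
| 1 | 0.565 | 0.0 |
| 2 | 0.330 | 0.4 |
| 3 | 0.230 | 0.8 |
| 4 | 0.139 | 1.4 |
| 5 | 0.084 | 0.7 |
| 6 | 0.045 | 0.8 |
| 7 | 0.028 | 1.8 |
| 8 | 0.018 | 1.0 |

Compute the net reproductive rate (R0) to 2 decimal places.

0.67

lx·mx by age: 0, 0, 0.132, 0.184, 0.1946, 0.0588, 0.036, 0.0504, 0.018
R0 = Σ lx·mx = 0.6738 → 0.67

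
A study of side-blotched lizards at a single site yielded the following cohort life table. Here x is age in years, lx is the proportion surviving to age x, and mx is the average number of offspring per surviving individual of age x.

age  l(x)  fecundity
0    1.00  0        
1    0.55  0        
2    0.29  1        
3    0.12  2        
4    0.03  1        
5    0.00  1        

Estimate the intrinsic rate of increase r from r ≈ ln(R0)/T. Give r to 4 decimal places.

R0 = Σ lx·mx = 0 + 0 + 0.29 + 0.24 + 0.03 + 0 = 0.56
Σ x·lx·mx = 1.42; T = 1.42/0.56 = 2.53571…
r ≈ ln(R0)/T = ln(0.56)/2.53571… = -0.228661… → -0.2287

-0.2287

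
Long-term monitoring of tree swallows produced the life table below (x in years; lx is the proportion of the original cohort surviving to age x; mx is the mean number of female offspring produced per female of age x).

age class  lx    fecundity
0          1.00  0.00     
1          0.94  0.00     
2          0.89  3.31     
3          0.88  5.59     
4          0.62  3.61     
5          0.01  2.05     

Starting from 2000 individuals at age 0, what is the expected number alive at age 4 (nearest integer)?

Expected survivors = N0 · l_4 = 2000 × 0.62 = 1240 → 1240

1240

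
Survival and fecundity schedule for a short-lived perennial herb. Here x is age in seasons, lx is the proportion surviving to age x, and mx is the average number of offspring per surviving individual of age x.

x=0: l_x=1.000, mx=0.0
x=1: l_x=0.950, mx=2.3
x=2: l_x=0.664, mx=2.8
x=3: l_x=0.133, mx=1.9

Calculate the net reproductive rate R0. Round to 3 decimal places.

4.297

lx·mx by age: 0, 2.185, 1.8592, 0.2527
R0 = Σ lx·mx = 4.2969 → 4.297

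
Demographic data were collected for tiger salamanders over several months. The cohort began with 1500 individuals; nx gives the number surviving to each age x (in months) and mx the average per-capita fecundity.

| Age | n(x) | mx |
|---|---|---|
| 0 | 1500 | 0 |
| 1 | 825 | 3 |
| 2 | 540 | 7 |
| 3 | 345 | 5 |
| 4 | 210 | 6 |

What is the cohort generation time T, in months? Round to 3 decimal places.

lx = nx/n0 = nx/1500: 1, 0.55, 0.36, 0.23, 0.14
lx·mx: 0, 1.65, 2.52, 1.15, 0.84 → R0 = 6.16
x·lx·mx: 0, 1.65, 5.04, 3.45, 3.36 → Σ = 13.5
T = 13.5 / 6.16 = 2.191558… → 2.192

2.192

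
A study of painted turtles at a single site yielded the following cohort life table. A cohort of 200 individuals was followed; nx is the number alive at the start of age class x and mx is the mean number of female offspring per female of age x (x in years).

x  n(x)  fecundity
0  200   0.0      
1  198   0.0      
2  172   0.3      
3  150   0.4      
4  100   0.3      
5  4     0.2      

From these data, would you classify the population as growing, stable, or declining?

lx = nx/n0 = nx/200: 1, 0.99, 0.86, 0.75, 0.5, 0.02
R0 = Σ lx·mx = 0 + 0 + 0.258 + 0.3 + 0.15 + 0.004 = 0.712
R0 < 1, so the population is declining.

declining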